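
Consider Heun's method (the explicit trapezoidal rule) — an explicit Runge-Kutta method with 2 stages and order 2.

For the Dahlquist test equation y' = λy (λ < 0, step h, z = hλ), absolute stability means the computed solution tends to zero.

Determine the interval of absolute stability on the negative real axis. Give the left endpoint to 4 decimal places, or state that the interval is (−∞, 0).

(-2.0000, 0).

On y'=λy, z=hλ:
  order 2, 2-stage ⇒ R(z)=1+z+z^2/2
  (e.g. R(-0.91)=0.50405, |R|=0.50405)

Find x<0 with |R(x)|<1.
x=-0.91: |R|=0.5041
|R(-1.82)|=0.8362 |R(-1.75)|=0.7812 |R(-0.82)|=0.5162
Bisect:
  x_lo=-2.5537 |R|=1.7070  x_hi=-0.3068 |R|=0.7402
  mid=-1.43027 |R|=0.59257 →hi
  mid=-1.99199 |R|=0.99202 →hi
  mid=-2.27285 |R|=1.31007 →lo
  mid=-2.13242 |R|=1.14119 →lo
  mid=-2.06221 |R|=1.06414 →lo
  mid=-2.02710 |R|=1.02747 →lo
  mid=-2.00955 |R|=1.00959 →lo
  ...
  [-2.00008,-1.99995] ⇒ x*=-2.0000
Stable set (-2.0000, 0).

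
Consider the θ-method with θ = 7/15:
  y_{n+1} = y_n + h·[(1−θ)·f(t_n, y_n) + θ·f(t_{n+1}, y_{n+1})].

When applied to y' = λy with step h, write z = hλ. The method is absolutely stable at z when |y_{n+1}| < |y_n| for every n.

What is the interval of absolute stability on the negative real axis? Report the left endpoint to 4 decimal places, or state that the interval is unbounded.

(-30.0000, 0).

Test eqn y'=λy, z=hλ:
  y_{n+1} = y_n + z·[8/15·y_n + 7/15·y_{n+1}] ⇒ (1 − 7/15z)y_{n+1} = (1 + 8/15z)y_n
  Hence R(z) = (1 + 8/15z)/(1 − 7/15z).

Boundary: |R(x)|=1, x<0.
x=-1.19: |R|=0.2349
R=−1: 1+8/15x = −1+7/15x ⇒ -1/15x=2 ⇒ x=2/(-1/15)=-30.0000
Confirm numerically:
  x=-26.852: |R|=0.98449 <1
  x=-23.106: |R|=0.96099 <1
  x=-22.082: |R|=0.95331 <1
  x=-18.232: |R|=0.91749 <1
  x=-30.459: |R|=1.00201 >1
  x=-30.402: |R|=1.00176 >1
  x=-30.390: |R|=1.00171 >1
Interval (-30.0000, 0).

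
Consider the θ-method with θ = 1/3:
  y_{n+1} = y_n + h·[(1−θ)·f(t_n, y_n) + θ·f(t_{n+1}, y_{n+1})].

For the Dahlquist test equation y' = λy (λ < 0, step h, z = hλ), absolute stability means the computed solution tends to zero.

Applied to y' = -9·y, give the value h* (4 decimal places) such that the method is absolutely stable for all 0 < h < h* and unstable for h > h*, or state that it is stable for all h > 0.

(-6.0000,0); λ=-9 ⇒ h* = (6)/9 = 0.6667.

Test eqn y'=λy, z=hλ:
  y_{n+1} = y_n + z·[2/3·y_n + 1/3·y_{n+1}] ⇒ (1 − 1/3z)y_{n+1} = (1 + 2/3z)y_n
  Hence R(z) = (1 + 2/3z)/(1 − 1/3z).

Need |R(x)|<1, x<0.
x=-0.93: |R|=0.2901
R=−1: 1+2/3x = −1+1/3x ⇒ -1/3x=2 ⇒ x=2/(-1/3)=-6.0000
Confirm numerically:
  x=-5.675: |R|=0.96254 <1
  x=-3.437: |R|=0.60183 <1
  x=-2.517: |R|=0.36868 <1
  x=-6.271: |R|=1.02923 >1
  x=-6.252: |R|=1.02724 >1
Interval (-6.0000, 0).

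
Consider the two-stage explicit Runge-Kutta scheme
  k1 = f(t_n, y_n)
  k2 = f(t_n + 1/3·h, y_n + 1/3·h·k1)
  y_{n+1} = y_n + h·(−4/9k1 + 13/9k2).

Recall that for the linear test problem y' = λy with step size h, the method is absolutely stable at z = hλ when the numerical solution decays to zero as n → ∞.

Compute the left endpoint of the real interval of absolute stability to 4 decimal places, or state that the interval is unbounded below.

Test eqn y'=λy, z=hλ:
  k1=λy_n ⇒ h·k1=z·y_n;  k2=λ(1+1/3z)y_n ⇒ h·k2=z(1+1/3z)y_n
  y_{n+1}/y_n = 1 − 4/9z + 13/9z(1+1/3z) = 1 + z + 13/27z²
  ⇒ R(z) = 1 + z + 13/27z².

Find x<0 with |R(x)|<1.
x=-0.39: |R|=0.6832
R=1: x+13/27x²=0 ⇒ x=−27/13=-2.0769; min R=1−1/(4·13/27)=0.4808>−1
Confirm numerically:
  x=-1.705: |R|=0.69468 <1
  x=-1.511: |R|=0.58828 <1
  x=-1.237: |R|=0.49975 <1
  x=-2.517: |R|=1.53332 >1
  x=-2.283: |R|=1.22652 >1
  x=-2.172: |R|=1.09943 >1
Interval (-2.0769, 0).

z* = -2.0769.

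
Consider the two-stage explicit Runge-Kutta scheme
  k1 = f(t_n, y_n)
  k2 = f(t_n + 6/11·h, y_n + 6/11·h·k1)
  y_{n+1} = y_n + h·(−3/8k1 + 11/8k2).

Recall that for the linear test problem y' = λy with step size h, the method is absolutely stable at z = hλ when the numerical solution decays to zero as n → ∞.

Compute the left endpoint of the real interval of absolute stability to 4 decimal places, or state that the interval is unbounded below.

left endpoint -1.3333.

With y'=λy (z=hλ):
  k1=λy_n ⇒ h·k1=z·y_n;  k2=λ(1+6/11z)y_n ⇒ h·k2=z(1+6/11z)y_n
  y_{n+1}/y_n = 1 − 3/8z + 11/8z(1+6/11z) = 1 + z + 3/4z²
  ⇒ R(z) = 1 + z + 3/4z².

Solve |R(x)|<1 on ℝ⁻.
x=-1.14: |R|=0.8347
R=1: x+3/4x²=0 ⇒ x=−4/3=-1.3333; min R=1−1/(4·3/4)=0.6667>−1
Confirm numerically:
  x=-1.021: |R|=0.76083 <1
  x=-0.698: |R|=0.66740 <1
  x=-0.595: |R|=0.67052 <1
  x=-1.470: |R|=1.15068 >1
  x=-1.454: |R|=1.13159 >1
So |R|<1 on (-1.3333, 0).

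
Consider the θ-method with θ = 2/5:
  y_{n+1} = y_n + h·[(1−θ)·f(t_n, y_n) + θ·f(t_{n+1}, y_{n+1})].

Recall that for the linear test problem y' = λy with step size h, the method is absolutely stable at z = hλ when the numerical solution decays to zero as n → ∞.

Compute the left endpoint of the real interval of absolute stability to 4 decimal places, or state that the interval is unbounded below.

z* = -10.0000.

On y'=λy, z=hλ:
  y_{n+1} = y_n + z·[3/5·y_n + 2/5·y_{n+1}] ⇒ (1 − 2/5z)y_{n+1} = (1 + 3/5z)y_n
  ⇒ R(z) = (1 + 3/5z)/(1 − 2/5z).

Need |R(x)|<1, x<0.
x=-1.14: |R|=0.2170
R=−1: 1+3/5x = −1+2/5x ⇒ -1/5x=2 ⇒ x=2/(-1/5)=-10.0000
Confirm numerically:
  x=-9.235: |R|=0.96741 <1
  x=-7.452: |R|=0.87199 <1
  x=-7.030: |R|=0.84418 <1
  x=-4.604: |R|=0.62021 <1
  x=-10.575: |R|=1.02199 >1
  x=-10.460: |R|=1.01775 >1
Interval (-10.0000, 0).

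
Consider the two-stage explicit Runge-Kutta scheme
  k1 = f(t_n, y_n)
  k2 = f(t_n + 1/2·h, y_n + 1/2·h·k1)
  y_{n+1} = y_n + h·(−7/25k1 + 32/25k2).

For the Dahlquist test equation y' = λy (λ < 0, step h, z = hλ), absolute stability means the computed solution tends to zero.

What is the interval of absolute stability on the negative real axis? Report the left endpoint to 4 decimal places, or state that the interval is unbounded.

With y'=λy (z=hλ):
  k1=λy_n ⇒ h·k1=z·y_n;  k2=λ(1+1/2z)y_n ⇒ h·k2=z(1+1/2z)y_n
  y_{n+1}/y_n = 1 − 7/25z + 32/25z(1+1/2z) = 1 + z + 16/25z²
  Hence R(z) = 1 + z + 16/25z².

Solve |R(x)|<1 on ℝ⁻.
x=-0.7: |R|=0.6136
R=1: x+16/25x²=0 ⇒ x=−25/16=-1.5625; min R=1−1/(4·16/25)=0.6094>−1
Confirm numerically:
  x=-1.271: |R|=0.76288 <1
  x=-1.228: |R|=0.73711 <1
  x=-0.680: |R|=0.61594 <1
  x=-2.123: |R|=1.76156 >1
  x=-1.752: |R|=1.21248 >1
  x=-1.699: |R|=1.14842 >1
Stable set (-1.5625, 0).

z∈(-1.5625,0).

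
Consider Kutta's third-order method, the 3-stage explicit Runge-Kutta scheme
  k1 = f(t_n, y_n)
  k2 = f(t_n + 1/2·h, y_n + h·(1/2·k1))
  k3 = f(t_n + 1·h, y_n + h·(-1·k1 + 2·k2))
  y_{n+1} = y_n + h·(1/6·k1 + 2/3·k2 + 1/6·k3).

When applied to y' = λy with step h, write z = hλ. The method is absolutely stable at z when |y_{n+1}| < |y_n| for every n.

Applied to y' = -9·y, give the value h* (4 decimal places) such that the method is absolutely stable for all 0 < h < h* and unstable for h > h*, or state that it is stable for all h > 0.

Set f=λy, z=hλ:
  order 3, 3-stage ⇒ R(z)=1+z+z^2/2+z^3/6
  (e.g. R(-1.76)=-0.11983, |R|=0.11983)

Boundary: |R(x)|=1, x<0.
x=-1.76: |R|=0.1198
|R(-2.78)|=1.4966 |R(-1.96)|=0.2941 |R(-1.81)|=0.1602
Bisect:
  x_lo=-3.1201 |R|=2.3150  x_hi=-0.3464 |R|=0.7066
  mid=-1.73327 |R|=0.09901 →hi
  mid=-2.42668 |R|=0.86399 →hi
  mid=-2.77339 |R|=1.48289 →lo
  mid=-2.60004 |R|=1.14940 →lo
  mid=-2.51336 |R|=1.00101 →lo
  mid=-2.47002 |R|=0.93112 →hi
  mid=-2.49169 |R|=0.96571 →hi
  mid=-2.50252 |R|=0.98327 →hi
  mid=-2.50794 |R|=0.99212 →hi
  mid=-2.51065 |R|=0.99656 →hi
  ...
  [-2.51285,-2.51268] ⇒ x*=-2.5127
So |R|<1 on (-2.5127, 0).

(-2.5127,0); λ=-9 ⇒ h* = 0.2792.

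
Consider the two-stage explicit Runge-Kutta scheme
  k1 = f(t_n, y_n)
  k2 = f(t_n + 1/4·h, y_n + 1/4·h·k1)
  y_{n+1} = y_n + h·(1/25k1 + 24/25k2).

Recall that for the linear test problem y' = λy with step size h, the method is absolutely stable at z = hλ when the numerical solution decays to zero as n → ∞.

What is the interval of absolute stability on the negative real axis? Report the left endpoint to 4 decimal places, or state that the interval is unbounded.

z∈(-4.1667,0).

Set f=λy, z=hλ:
  k1=λy_n ⇒ h·k1=z·y_n;  k2=λ(1+1/4z)y_n ⇒ h·k2=z(1+1/4z)y_n
  y_{n+1}/y_n = 1 + 1/25z + 24/25z(1+1/4z) = 1 + z + 6/25z²
  ⇒ R(z) = 1 + z + 6/25z².

Boundary: |R(x)|=1, x<0.
x=-1: |R|=0.2400
R=1: x+6/25x²=0 ⇒ x=−25/6=-4.1667; min R=1−1/(4·6/25)=-0.0417>−1
Confirm numerically:
  x=-2.647: |R|=0.03459 <1
  x=-2.033: |R|=0.04106 <1
  x=-1.701: |R|=0.00658 <1
  x=-4.396: |R|=1.24196 >1
  x=-4.322: |R|=1.16112 >1
Interval (-4.1667, 0).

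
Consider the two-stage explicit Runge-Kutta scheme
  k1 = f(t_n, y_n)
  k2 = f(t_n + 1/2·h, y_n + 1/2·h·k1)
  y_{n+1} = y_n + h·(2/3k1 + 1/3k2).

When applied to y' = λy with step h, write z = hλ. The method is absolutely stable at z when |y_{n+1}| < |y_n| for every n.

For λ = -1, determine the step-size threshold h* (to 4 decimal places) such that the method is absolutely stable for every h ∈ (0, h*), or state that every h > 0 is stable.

Test eqn y'=λy, z=hλ:
  k1=λy_n ⇒ h·k1=z·y_n;  k2=λ(1+1/2z)y_n ⇒ h·k2=z(1+1/2z)y_n
  y_{n+1}/y_n = 1 + 2/3z + 1/3z(1+1/2z) = 1 + z + 1/6z²
  Hence R(z) = 1 + z + 1/6z².

Solve |R(x)|<1 on ℝ⁻.
x=-0.52: |R|=0.5251
R=1: x+1/6x²=0 ⇒ x=−6=-6.0000; min R=1−1/(4·1/6)=-0.5000>−1
Confirm numerically:
  x=-4.984: |R|=0.15604 <1
  x=-4.858: |R|=0.07536 <1
  x=-4.391: |R|=0.17752 <1
  x=-6.545: |R|=1.59450 >1
  x=-6.490: |R|=1.53002 >1
So |R|<1 on (-6.0000, 0).

(-6.0000,0); λ=-1 ⇒ h* = (6)/1 = 6.0000.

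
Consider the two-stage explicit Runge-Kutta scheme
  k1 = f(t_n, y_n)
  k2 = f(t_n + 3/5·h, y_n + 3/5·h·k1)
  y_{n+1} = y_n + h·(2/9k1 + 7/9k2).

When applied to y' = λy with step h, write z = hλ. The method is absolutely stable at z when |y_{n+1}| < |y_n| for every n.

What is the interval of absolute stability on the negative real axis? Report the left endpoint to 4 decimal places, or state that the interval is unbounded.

With y'=λy (z=hλ):
  k1=λy_n ⇒ h·k1=z·y_n;  k2=λ(1+3/5z)y_n ⇒ h·k2=z(1+3/5z)y_n
  y_{n+1}/y_n = 1 + 2/9z + 7/9z(1+3/5z) = 1 + z + 7/15z²
  R(z) = 1 + z + 7/15z².

Find x<0 with |R(x)|<1.
x=-0.93: |R|=0.4736
R=1: x+7/15x²=0 ⇒ x=−15/7=-2.1429; min R=1−1/(4·7/15)=0.4643>−1
Confirm numerically:
  x=-2.121: |R|=0.97837 <1
  x=-1.627: |R|=0.60833 <1
  x=-1.276: |R|=0.48382 <1
  x=-1.184: |R|=0.47020 <1
  x=-2.650: |R|=1.62717 >1
  x=-2.236: |R|=1.09719 >1
  x=-2.187: |R|=1.04505 >1
Interval (-2.1429, 0).

(-2.1429, 0).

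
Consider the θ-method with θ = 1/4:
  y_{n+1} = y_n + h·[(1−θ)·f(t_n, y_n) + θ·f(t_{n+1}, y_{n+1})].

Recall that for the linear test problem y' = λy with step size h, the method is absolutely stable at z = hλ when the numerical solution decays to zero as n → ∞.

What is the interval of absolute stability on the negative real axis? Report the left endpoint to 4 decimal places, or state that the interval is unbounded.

Test eqn y'=λy, z=hλ:
  y_{n+1} = y_n + z·[3/4·y_n + 1/4·y_{n+1}] ⇒ (1 − 1/4z)y_{n+1} = (1 + 3/4z)y_n
  so R(z) = (1 + 3/4z)/(1 − 1/4z).

Solve |R(x)|<1 on ℝ⁻.
x=-1.34: |R|=0.0037
R=−1: 1+3/4x = −1+1/4x ⇒ -1/2x=2 ⇒ x=2/(-1/2)=-4.0000
Confirm numerically:
  x=-3.962: |R|=0.99045 <1
  x=-3.719: |R|=0.92719 <1
  x=-3.055: |R|=0.73210 <1
  x=-2.506: |R|=0.54073 <1
  x=-4.345: |R|=1.08268 >1
  x=-4.026: |R|=1.00648 >1
So |R|<1 on (-4.0000, 0).

z∈(-4.0000,0).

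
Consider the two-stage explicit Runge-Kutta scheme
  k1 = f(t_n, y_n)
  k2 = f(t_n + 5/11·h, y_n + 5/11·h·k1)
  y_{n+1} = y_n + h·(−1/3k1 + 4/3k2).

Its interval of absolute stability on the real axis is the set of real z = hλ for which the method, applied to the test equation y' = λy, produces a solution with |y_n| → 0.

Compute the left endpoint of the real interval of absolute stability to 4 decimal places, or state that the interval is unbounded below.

Set f=λy, z=hλ:
  k1=λy_n ⇒ h·k1=z·y_n;  k2=λ(1+5/11z)y_n ⇒ h·k2=z(1+5/11z)y_n
  y_{n+1}/y_n = 1 − 1/3z + 4/3z(1+5/11z) = 1 + z + 20/33z²
  so R(z) = 1 + z + 20/33z².

Boundary: |R(x)|=1, x<0.
x=-1.7: |R|=1.0515
R=1: x+20/33x²=0 ⇒ x=−33/20=-1.6500; min R=1−1/(4·20/33)=0.5875>−1
Confirm numerically:
  x=-1.609: |R|=0.96002 <1
  x=-0.785: |R|=0.58847 <1
  x=-0.742: |R|=0.59168 <1
  x=-0.735: |R|=0.59241 <1
  x=-2.029: |R|=1.46606 >1
  x=-1.977: |R|=1.39181 >1
  x=-1.782: |R|=1.14256 >1
So |R|<1 on (-1.6500, 0).

z* = -1.6500.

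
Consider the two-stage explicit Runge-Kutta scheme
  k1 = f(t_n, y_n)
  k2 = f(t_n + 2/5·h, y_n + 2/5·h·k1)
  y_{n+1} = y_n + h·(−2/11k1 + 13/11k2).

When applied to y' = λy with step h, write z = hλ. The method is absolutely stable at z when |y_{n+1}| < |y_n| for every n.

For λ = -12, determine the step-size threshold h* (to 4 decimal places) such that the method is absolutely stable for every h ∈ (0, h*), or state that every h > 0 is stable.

(-2.1154,0); λ=-12 ⇒ h* = (55/26)/12 = 0.1763.

On y'=λy, z=hλ:
  k1=λy_n ⇒ h·k1=z·y_n;  k2=λ(1+2/5z)y_n ⇒ h·k2=z(1+2/5z)y_n
  y_{n+1}/y_n = 1 − 2/11z + 13/11z(1+2/5z) = 1 + z + 26/55z²
  ⇒ R(z) = 1 + z + 26/55z².

Need |R(x)|<1, x<0.
x=-0.66: |R|=0.5459
R=1: x+26/55x²=0 ⇒ x=−55/26=-2.1154; min R=1−1/(4·26/55)=0.4712>−1
Confirm numerically:
  x=-1.810: |R|=0.73870 <1
  x=-1.638: |R|=0.63035 <1
  x=-0.876: |R|=0.48676 <1
  x=-2.710: |R|=1.76176 >1
  x=-2.703: |R|=1.75084 >1
Stable set (-2.1154, 0).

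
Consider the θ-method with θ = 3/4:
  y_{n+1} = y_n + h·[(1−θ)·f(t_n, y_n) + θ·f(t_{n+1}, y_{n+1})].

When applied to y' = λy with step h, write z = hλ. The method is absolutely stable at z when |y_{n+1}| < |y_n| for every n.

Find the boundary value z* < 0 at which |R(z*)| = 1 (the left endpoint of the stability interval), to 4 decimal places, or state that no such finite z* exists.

interval (−∞, 0).

With y'=λy (z=hλ):
  y_{n+1} = y_n + z·[1/4·y_n + 3/4·y_{n+1}] ⇒ (1 − 3/4z)y_{n+1} = (1 + 1/4z)y_n
  Hence R(z) = (1 + 1/4z)/(1 − 3/4z).

Need |R(x)|<1, x<0.
x=-1.77: |R|=0.2395
x=-2: |R|=0.2000
x=-10: |R|=0.1765
x=-100: |R|=0.3158
θ=3/4≥1/2 ⇒ |1+1/4x|<|1−3/4x| ∀x<0 ⇒ unbounded interval.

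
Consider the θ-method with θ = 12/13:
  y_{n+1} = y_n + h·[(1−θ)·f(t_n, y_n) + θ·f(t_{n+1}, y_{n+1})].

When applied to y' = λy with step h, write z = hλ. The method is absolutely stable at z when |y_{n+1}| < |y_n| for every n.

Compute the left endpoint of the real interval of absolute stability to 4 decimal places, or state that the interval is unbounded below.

interval (−∞, 0).

Test eqn y'=λy, z=hλ:
  y_{n+1} = y_n + z·[1/13·y_n + 12/13·y_{n+1}] ⇒ (1 − 12/13z)y_{n+1} = (1 + 1/13z)y_n
  R(z) = (1 + 1/13z)/(1 − 12/13z).

Boundary: |R(x)|=1, x<0.
x=-0.7: |R|=0.5748
x=-2: |R|=0.2973
x=-10: |R|=0.0226
x=-100: |R|=0.0717
θ=12/13≥1/2 ⇒ |1+1/13x|<|1−12/13x| ∀x<0 ⇒ unbounded interval.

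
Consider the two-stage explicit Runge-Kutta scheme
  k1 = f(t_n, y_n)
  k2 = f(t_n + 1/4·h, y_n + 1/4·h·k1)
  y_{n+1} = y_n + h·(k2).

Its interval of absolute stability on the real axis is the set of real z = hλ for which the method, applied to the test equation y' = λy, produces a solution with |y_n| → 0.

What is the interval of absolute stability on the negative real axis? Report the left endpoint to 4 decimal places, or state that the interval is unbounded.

Test eqn y'=λy, z=hλ:
  k1=λy_n ⇒ h·k1=z·y_n;  k2=λ(1+1/4z)y_n ⇒ h·k2=z(1+1/4z)y_n
  y_{n+1}/y_n = 1 + z(1+1/4z) = 1 + z + 1/4z²
  R(z) = 1 + z + 1/4z².

Boundary: |R(x)|=1, x<0.
x=-1.61: |R|=0.0380
R=1: x+1/4x²=0 ⇒ x=−4=-4.0000; min R=1−1/(4·1/4)=0.0000>−1
Confirm numerically:
  x=-3.785: |R|=0.79656 <1
  x=-3.066: |R|=0.28409 <1
  x=-2.220: |R|=0.01210 <1
  x=-1.940: |R|=0.00090 <1
  x=-4.472: |R|=1.52770 >1
  x=-4.057: |R|=1.05781 >1
Interval (-4.0000, 0).

z∈(-4.0000,0).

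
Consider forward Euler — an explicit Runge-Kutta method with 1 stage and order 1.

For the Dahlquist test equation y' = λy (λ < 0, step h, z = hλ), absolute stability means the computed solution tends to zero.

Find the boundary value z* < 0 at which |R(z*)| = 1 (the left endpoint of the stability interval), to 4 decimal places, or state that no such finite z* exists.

Test eqn y'=λy, z=hλ:
  order 1, 1-stage ⇒ R(z)=1+z
  (e.g. R(-0.57)=0.43000, |R|=0.43000)

Solve |R(x)|<1 on ℝ⁻.
x=-0.57: |R|=0.4300
|R(-1.61)|=0.6100 |R(-1.2)|=0.2000 |R(-1.07)|=0.0700
Bisect:
  x_lo=-2.7191 |R|=1.7191  x_hi=-0.3993 |R|=0.6007
  mid=-1.55921 |R|=0.55921 →hi
  mid=-2.13918 |R|=1.13918 →lo
  mid=-1.84920 |R|=0.84920 →hi
  mid=-1.99419 |R|=0.99419 →hi
  mid=-2.06668 |R|=1.06668 →lo
  mid=-2.03043 |R|=1.03043 →lo
  mid=-2.01231 |R|=1.01231 →lo
  mid=-2.00325 |R|=1.00325 →lo
  mid=-1.99872 |R|=0.99872 →hi
  mid=-2.00098 |R|=1.00098 →lo
  ...
  [-2.00013,-1.99999] ⇒ x*=-2.0000
So |R|<1 on (-2.0000, 0).

left endpoint -2.0000.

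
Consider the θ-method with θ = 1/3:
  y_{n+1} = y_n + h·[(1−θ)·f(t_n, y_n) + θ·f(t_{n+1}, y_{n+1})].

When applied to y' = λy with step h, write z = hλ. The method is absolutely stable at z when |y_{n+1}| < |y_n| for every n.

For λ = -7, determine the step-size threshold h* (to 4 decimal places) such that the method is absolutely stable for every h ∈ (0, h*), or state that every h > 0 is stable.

(-6.0000,0); λ=-7 ⇒ h* = (6)/7 = 0.8571.

On y'=λy, z=hλ:
  y_{n+1} = y_n + z·[2/3·y_n + 1/3·y_{n+1}] ⇒ (1 − 1/3z)y_{n+1} = (1 + 2/3z)y_n
  R(z) = (1 + 2/3z)/(1 − 1/3z).

Find x<0 with |R(x)|<1.
x=-0.76: |R|=0.3936
R=−1: 1+2/3x = −1+1/3x ⇒ -1/3x=2 ⇒ x=2/(-1/3)=-6.0000
Confirm numerically:
  x=-4.043: |R|=0.72214 <1
  x=-3.294: |R|=0.57007 <1
  x=-3.215: |R|=0.55189 <1
  x=-6.523: |R|=1.05492 >1
  x=-6.388: |R|=1.04133 >1
  x=-6.125: |R|=1.01370 >1
Stable set (-6.0000, 0).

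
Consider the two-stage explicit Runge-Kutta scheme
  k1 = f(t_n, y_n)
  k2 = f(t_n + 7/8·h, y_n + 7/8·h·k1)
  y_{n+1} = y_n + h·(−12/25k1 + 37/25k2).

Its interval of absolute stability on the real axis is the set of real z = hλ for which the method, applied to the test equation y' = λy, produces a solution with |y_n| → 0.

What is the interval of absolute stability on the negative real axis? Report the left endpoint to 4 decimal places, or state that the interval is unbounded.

z∈(-0.7722,0).

With y'=λy (z=hλ):
  k1=λy_n ⇒ h·k1=z·y_n;  k2=λ(1+7/8z)y_n ⇒ h·k2=z(1+7/8z)y_n
  y_{n+1}/y_n = 1 − 12/25z + 37/25z(1+7/8z) = 1 + z + 259/200z²
  R(z) = 1 + z + 259/200z².

Boundary: |R(x)|=1, x<0.
x=-1.7: |R|=3.0425
R=1: x+259/200x²=0 ⇒ x=−200/259=-0.7722; min R=1−1/(4·259/200)=0.8069>−1
Confirm numerically:
  x=-0.586: |R|=0.85870 <1
  x=-0.471: |R|=0.81628 <1
  x=-0.449: |R|=0.81207 <1
  x=-0.381: |R|=0.80698 <1
  x=-1.228: |R|=1.72484 >1
  x=-1.096: |R|=1.45957 >1
  x=-1.049: |R|=1.37602 >1
Interval (-0.7722, 0).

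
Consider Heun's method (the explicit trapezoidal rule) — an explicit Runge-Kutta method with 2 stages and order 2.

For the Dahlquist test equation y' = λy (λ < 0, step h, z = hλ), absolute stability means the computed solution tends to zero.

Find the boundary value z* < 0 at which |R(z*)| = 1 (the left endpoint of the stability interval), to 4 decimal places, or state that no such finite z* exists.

left endpoint -2.0000.

With y'=λy (z=hλ):
  order 2, 2-stage ⇒ R(z)=1+z+z^2/2
  (e.g. R(-1.5)=0.62500, |R|=0.62500)

Solve |R(x)|<1 on ℝ⁻.
x=-1.5: |R|=0.6250
|R(-1.94)|=0.9418 |R(-1.88)|=0.8872 |R(-1.85)|=0.8613
Bisect:
  x_lo=-2.6895 |R|=1.9272  x_hi=-0.1997 |R|=0.8203
  mid=-1.44457 |R|=0.59882 →hi
  mid=-2.06702 |R|=1.06927 →lo
  mid=-1.75580 |R|=0.78562 →hi
  mid=-1.91141 |R|=0.91534 →hi
  mid=-1.98922 |R|=0.98928 →hi
  mid=-2.02812 |R|=1.02852 →lo
  mid=-2.00867 |R|=1.00871 →lo
  ...
  [-2.00001,-1.99986] ⇒ x*=-2.0000
Stable set (-2.0000, 0).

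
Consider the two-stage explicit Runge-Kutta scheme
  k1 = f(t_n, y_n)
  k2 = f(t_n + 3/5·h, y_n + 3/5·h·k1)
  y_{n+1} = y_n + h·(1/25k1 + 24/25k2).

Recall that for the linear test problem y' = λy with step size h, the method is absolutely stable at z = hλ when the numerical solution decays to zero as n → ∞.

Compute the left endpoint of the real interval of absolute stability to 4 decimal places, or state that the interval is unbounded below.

With y'=λy (z=hλ):
  k1=λy_n ⇒ h·k1=z·y_n;  k2=λ(1+3/5z)y_n ⇒ h·k2=z(1+3/5z)y_n
  y_{n+1}/y_n = 1 + 1/25z + 24/25z(1+3/5z) = 1 + z + 72/125z²
  ⇒ R(z) = 1 + z + 72/125z².

Find x<0 with |R(x)|<1.
x=-1.75: |R|=1.0140
R=1: x+72/125x²=0 ⇒ x=−125/72=-1.7361; min R=1−1/(4·72/125)=0.5660>−1
Confirm numerically:
  x=-1.305: |R|=0.67594 <1
  x=-0.966: |R|=0.57150 <1
  x=-0.943: |R|=0.56921 <1
  x=-2.319: |R|=1.77859 >1
  x=-1.775: |R|=1.03976 >1
Stable set (-1.7361, 0).

z* = -1.7361.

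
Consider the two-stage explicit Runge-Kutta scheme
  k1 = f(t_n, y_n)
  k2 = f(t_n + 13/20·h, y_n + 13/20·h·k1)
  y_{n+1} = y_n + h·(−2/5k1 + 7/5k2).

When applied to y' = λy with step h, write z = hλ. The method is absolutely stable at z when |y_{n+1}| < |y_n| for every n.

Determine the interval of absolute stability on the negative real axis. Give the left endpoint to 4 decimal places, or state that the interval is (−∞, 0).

Set f=λy, z=hλ:
  k1=λy_n ⇒ h·k1=z·y_n;  k2=λ(1+13/20z)y_n ⇒ h·k2=z(1+13/20z)y_n
  y_{n+1}/y_n = 1 − 2/5z + 7/5z(1+13/20z) = 1 + z + 91/100z²
  so R(z) = 1 + z + 91/100z².

Solve |R(x)|<1 on ℝ⁻.
x=-0.45: |R|=0.7343
R=1: x+91/100x²=0 ⇒ x=−100/91=-1.0989; min R=1−1/(4·91/100)=0.7253>−1
Confirm numerically:
  x=-0.888: |R|=0.82958 <1
  x=-0.594: |R|=0.72708 <1
  x=-0.480: |R|=0.72966 <1
  x=-1.581: |R|=1.69360 >1
  x=-1.345: |R|=1.30121 >1
  x=-1.162: |R|=1.06672 >1
So |R|<1 on (-1.0989, 0).

(-1.0989, 0).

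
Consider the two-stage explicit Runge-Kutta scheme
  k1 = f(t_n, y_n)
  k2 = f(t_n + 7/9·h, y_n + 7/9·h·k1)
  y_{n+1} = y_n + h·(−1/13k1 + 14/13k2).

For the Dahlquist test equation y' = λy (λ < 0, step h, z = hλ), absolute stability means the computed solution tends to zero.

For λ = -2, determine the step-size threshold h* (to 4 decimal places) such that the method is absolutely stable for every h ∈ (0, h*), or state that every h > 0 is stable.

(-1.1939,0); λ=-2 ⇒ h* = (117/98)/2 = 0.5969.

Set f=λy, z=hλ:
  k1=λy_n ⇒ h·k1=z·y_n;  k2=λ(1+7/9z)y_n ⇒ h·k2=z(1+7/9z)y_n
  y_{n+1}/y_n = 1 − 1/13z + 14/13z(1+7/9z) = 1 + z + 98/117z²
  ⇒ R(z) = 1 + z + 98/117z².

Boundary: |R(x)|=1, x<0.
x=-0.53: |R|=0.7053
R=1: x+98/117x²=0 ⇒ x=−117/98=-1.1939; min R=1−1/(4·98/117)=0.7015>−1
Confirm numerically:
  x=-0.967: |R|=0.81624 <1
  x=-0.778: |R|=0.72899 <1
  x=-0.676: |R|=0.70677 <1
  x=-0.567: |R|=0.70228 <1
  x=-1.683: |R|=1.68951 >1
  x=-1.384: |R|=1.22040 >1
  x=-1.373: |R|=1.20600 >1
Interval (-1.1939, 0).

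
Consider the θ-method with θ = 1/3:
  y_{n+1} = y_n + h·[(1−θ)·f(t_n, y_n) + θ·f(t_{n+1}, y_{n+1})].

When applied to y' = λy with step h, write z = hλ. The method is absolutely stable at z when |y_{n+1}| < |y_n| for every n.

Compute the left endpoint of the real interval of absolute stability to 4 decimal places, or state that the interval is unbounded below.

On y'=λy, z=hλ:
  y_{n+1} = y_n + z·[2/3·y_n + 1/3·y_{n+1}] ⇒ (1 − 1/3z)y_{n+1} = (1 + 2/3z)y_n
  so R(z) = (1 + 2/3z)/(1 − 1/3z).

Boundary: |R(x)|=1, x<0.
x=-1.63: |R|=0.0562
R=−1: 1+2/3x = −1+1/3x ⇒ -1/3x=2 ⇒ x=2/(-1/3)=-6.0000
Confirm numerically:
  x=-5.066: |R|=0.88421 <1
  x=-4.259: |R|=0.76016 <1
  x=-4.201: |R|=0.75017 <1
  x=-3.986: |R|=0.71171 <1
  x=-6.286: |R|=1.03080 >1
  x=-6.276: |R|=1.02975 >1
Stable set (-6.0000, 0).

left endpoint -6.0000.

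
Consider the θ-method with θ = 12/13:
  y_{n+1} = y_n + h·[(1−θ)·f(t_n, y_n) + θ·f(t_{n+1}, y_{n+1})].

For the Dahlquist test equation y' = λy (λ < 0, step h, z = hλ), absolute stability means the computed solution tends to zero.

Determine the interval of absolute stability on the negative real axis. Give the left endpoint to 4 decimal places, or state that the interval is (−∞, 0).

unbounded; (−∞, 0).

Set f=λy, z=hλ:
  y_{n+1} = y_n + z·[1/13·y_n + 12/13·y_{n+1}] ⇒ (1 − 12/13z)y_{n+1} = (1 + 1/13z)y_n
  ⇒ R(z) = (1 + 1/13z)/(1 − 12/13z).

Solve |R(x)|<1 on ℝ⁻.
x=-0.81: |R|=0.5365
x=-2: |R|=0.2973
x=-10: |R|=0.0226
x=-100: |R|=0.0717
θ=12/13≥1/2 ⇒ |1+1/13x|<|1−12/13x| ∀x<0 ⇒ stable on all of ℝ⁻.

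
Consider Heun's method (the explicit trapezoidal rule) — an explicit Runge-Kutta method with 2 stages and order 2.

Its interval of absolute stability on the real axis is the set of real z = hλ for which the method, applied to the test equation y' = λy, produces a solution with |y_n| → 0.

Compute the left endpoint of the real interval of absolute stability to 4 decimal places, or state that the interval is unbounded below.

On y'=λy, z=hλ:
  order 2, 2-stage ⇒ R(z)=1+z+z^2/2
  (e.g. R(-1.68)=0.73120, |R|=0.73120)

Find x<0 with |R(x)|<1.
x=-1.68: |R|=0.7312
|R(-2.22)|=1.2442 |R(-2.18)|=1.1962 |R(-0.83)|=0.5145
Bisect:
  x_lo=-2.5004 |R|=1.6257  x_hi=-0.2693 |R|=0.7669
  mid=-1.38489 |R|=0.57407 →hi
  mid=-1.94266 |R|=0.94431 →hi
  mid=-2.22155 |R|=1.24609 →lo
  mid=-2.08211 |R|=1.08548 →lo
  mid=-2.01238 |R|=1.01246 →lo
  mid=-1.97752 |R|=0.97778 →hi
  mid=-1.99495 |R|=0.99497 →hi
  mid=-2.00367 |R|=1.00368 →lo
  mid=-1.99931 |R|=0.99931 →hi
  ...
  [-2.00013,-1.99999] ⇒ x*=-2.0000
Stable set (-2.0000, 0).

left endpoint -2.0000.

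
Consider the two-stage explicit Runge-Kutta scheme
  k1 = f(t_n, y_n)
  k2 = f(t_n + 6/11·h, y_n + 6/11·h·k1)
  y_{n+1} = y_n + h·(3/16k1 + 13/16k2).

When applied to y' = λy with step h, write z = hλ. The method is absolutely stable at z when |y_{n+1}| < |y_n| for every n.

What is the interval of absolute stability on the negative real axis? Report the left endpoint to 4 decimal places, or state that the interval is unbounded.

With y'=λy (z=hλ):
  k1=λy_n ⇒ h·k1=z·y_n;  k2=λ(1+6/11z)y_n ⇒ h·k2=z(1+6/11z)y_n
  y_{n+1}/y_n = 1 + 3/16z + 13/16z(1+6/11z) = 1 + z + 39/88z²
  R(z) = 1 + z + 39/88z².

Boundary: |R(x)|=1, x<0.
x=-1.68: |R|=0.5708
R=1: x+39/88x²=0 ⇒ x=−88/39=-2.2564; min R=1−1/(4·39/88)=0.4359>−1
Confirm numerically:
  x=-1.846: |R|=0.66424 <1
  x=-1.269: |R|=0.44468 <1
  x=-1.101: |R|=0.43623 <1
  x=-0.984: |R|=0.44511 <1
  x=-2.708: |R|=1.54197 >1
  x=-2.619: |R|=1.42086 >1
  x=-2.608: |R|=1.40637 >1
So |R|<1 on (-2.2564, 0).

z∈(-2.2564,0).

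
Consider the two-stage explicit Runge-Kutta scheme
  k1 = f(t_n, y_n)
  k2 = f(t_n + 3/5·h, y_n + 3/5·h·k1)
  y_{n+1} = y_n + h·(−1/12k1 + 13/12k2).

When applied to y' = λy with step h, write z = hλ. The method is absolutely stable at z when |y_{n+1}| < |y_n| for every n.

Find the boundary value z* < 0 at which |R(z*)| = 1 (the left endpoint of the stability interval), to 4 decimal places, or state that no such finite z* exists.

z* = -1.5385.

Set f=λy, z=hλ:
  k1=λy_n ⇒ h·k1=z·y_n;  k2=λ(1+3/5z)y_n ⇒ h·k2=z(1+3/5z)y_n
  y_{n+1}/y_n = 1 − 1/12z + 13/12z(1+3/5z) = 1 + z + 13/20z²
  R(z) = 1 + z + 13/20z².

Find x<0 with |R(x)|<1.
x=-1.14: |R|=0.7047
R=1: x+13/20x²=0 ⇒ x=−20/13=-1.5385; min R=1−1/(4·13/20)=0.6154>−1
Confirm numerically:
  x=-1.497: |R|=0.95966 <1
  x=-1.475: |R|=0.93916 <1
  x=-0.758: |R|=0.61547 <1
  x=-2.000: |R|=1.60000 >1
  x=-1.882: |R|=1.42025 >1
  x=-1.675: |R|=1.14866 >1
Stable set (-1.5385, 0).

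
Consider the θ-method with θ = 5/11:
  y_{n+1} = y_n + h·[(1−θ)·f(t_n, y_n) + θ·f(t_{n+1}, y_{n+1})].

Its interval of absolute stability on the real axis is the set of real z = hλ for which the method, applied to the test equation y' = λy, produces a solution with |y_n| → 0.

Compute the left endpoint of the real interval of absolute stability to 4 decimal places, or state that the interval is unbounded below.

Test eqn y'=λy, z=hλ:
  y_{n+1} = y_n + z·[6/11·y_n + 5/11·y_{n+1}] ⇒ (1 − 5/11z)y_{n+1} = (1 + 6/11z)y_n
  Hence R(z) = (1 + 6/11z)/(1 − 5/11z).

Need |R(x)|<1, x<0.
x=-0.97: |R|=0.3268
R=−1: 1+6/11x = −1+5/11x ⇒ -1/11x=2 ⇒ x=2/(-1/11)=-22.0000
Confirm numerically:
  x=-13.204: |R|=0.88580 <1
  x=-13.202: |R|=0.88576 <1
  x=-11.337: |R|=0.84246 <1
  x=-22.480: |R|=1.00389 >1
  x=-22.455: |R|=1.00369 >1
  x=-22.345: |R|=1.00281 >1
Stable set (-22.0000, 0).

z* = -22.0000.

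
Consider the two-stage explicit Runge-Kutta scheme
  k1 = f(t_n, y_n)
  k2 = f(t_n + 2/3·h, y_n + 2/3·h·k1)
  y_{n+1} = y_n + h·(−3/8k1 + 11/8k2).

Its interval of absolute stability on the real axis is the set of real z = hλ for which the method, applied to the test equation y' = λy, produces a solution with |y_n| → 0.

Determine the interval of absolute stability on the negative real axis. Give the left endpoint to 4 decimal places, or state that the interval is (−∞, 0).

(-1.0909, 0).

With y'=λy (z=hλ):
  k1=λy_n ⇒ h·k1=z·y_n;  k2=λ(1+2/3z)y_n ⇒ h·k2=z(1+2/3z)y_n
  y_{n+1}/y_n = 1 − 3/8z + 11/8z(1+2/3z) = 1 + z + 11/12z²
  so R(z) = 1 + z + 11/12z².

Boundary: |R(x)|=1, x<0.
x=-0.5: |R|=0.7292
R=1: x+11/12x²=0 ⇒ x=−12/11=-1.0909; min R=1−1/(4·11/12)=0.7273>−1
Confirm numerically:
  x=-0.945: |R|=0.87361 <1
  x=-0.821: |R|=0.79687 <1
  x=-0.780: |R|=0.77770 <1
  x=-0.576: |R|=0.72813 <1
  x=-1.642: |R|=1.82948 >1
  x=-1.607: |R|=1.76024 >1
  x=-1.588: |R|=1.72360 >1
Interval (-1.0909, 0).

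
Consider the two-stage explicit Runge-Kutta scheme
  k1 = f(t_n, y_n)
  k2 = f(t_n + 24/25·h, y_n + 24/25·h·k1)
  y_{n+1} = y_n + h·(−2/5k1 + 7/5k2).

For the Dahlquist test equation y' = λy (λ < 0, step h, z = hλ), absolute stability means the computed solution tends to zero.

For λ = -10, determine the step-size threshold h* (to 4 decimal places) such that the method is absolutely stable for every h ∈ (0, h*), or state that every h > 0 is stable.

With y'=λy (z=hλ):
  k1=λy_n ⇒ h·k1=z·y_n;  k2=λ(1+24/25z)y_n ⇒ h·k2=z(1+24/25z)y_n
  y_{n+1}/y_n = 1 − 2/5z + 7/5z(1+24/25z) = 1 + z + 168/125z²
  Hence R(z) = 1 + z + 168/125z².

Boundary: |R(x)|=1, x<0.
x=-0.9: |R|=1.1886
R=1: x+168/125x²=0 ⇒ x=−125/168=-0.7440; min R=1−1/(4·168/125)=0.8140>−1
Confirm numerically:
  x=-0.718: |R|=0.97486 <1
  x=-0.649: |R|=0.91709 <1
  x=-0.553: |R|=0.85801 <1
  x=-0.457: |R|=0.82369 <1
  x=-1.340: |R|=2.07329 >1
  x=-1.152: |R|=1.63163 >1
  x=-0.848: |R|=1.11848 >1
Interval (-0.7440, 0).

(-0.7440,0); λ=-10 ⇒ h* = (125/168)/10 = 0.0744.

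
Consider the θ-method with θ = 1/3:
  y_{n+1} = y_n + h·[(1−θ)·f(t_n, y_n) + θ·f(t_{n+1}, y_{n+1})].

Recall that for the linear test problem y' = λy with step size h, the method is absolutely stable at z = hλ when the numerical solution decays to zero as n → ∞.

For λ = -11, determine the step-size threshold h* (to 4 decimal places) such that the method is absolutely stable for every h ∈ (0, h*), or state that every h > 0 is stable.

Test eqn y'=λy, z=hλ:
  y_{n+1} = y_n + z·[2/3·y_n + 1/3·y_{n+1}] ⇒ (1 − 1/3z)y_{n+1} = (1 + 2/3z)y_n
  ⇒ R(z) = (1 + 2/3z)/(1 − 1/3z).

Boundary: |R(x)|=1, x<0.
x=-0.48: |R|=0.5862
R=−1: 1+2/3x = −1+1/3x ⇒ -1/3x=2 ⇒ x=2/(-1/3)=-6.0000
Confirm numerically:
  x=-5.652: |R|=0.95978 <1
  x=-4.858: |R|=0.85467 <1
  x=-3.977: |R|=0.71005 <1
  x=-3.817: |R|=0.67977 <1
  x=-6.478: |R|=1.05043 >1
  x=-6.421: |R|=1.04469 >1
  x=-6.154: |R|=1.01682 >1
So |R|<1 on (-6.0000, 0).

(-6.0000,0); λ=-11 ⇒ h* = (6)/11 = 0.5455.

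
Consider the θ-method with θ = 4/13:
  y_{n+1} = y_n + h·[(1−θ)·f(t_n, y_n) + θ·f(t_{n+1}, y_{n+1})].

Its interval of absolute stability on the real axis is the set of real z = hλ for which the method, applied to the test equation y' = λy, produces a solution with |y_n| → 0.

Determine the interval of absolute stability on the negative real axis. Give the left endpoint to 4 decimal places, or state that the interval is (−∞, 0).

On y'=λy, z=hλ:
  y_{n+1} = y_n + z·[9/13·y_n + 4/13·y_{n+1}] ⇒ (1 − 4/13z)y_{n+1} = (1 + 9/13z)y_n
  R(z) = (1 + 9/13z)/(1 − 4/13z).

Need |R(x)|<1, x<0.
x=-1.46: |R|=0.0074
R=−1: 1+9/13x = −1+4/13x ⇒ -5/13x=2 ⇒ x=2/(-5/13)=-5.2000
Confirm numerically:
  x=-5.034: |R|=0.97495 <1
  x=-4.382: |R|=0.86602 <1
  x=-3.361: |R|=0.65228 <1
  x=-2.995: |R|=0.55865 <1
  x=-5.532: |R|=1.04726 >1
  x=-5.366: |R|=1.02408 >1
  x=-5.340: |R|=1.02037 >1
Stable set (-5.2000, 0).

(-5.2000, 0).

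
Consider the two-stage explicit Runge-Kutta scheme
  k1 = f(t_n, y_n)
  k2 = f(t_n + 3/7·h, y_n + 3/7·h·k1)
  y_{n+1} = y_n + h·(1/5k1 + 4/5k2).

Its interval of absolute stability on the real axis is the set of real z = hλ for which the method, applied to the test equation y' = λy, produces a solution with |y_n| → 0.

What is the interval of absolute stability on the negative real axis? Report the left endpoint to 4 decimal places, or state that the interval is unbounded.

z∈(-2.9167,0).

On y'=λy, z=hλ:
  k1=λy_n ⇒ h·k1=z·y_n;  k2=λ(1+3/7z)y_n ⇒ h·k2=z(1+3/7z)y_n
  y_{n+1}/y_n = 1 + 1/5z + 4/5z(1+3/7z) = 1 + z + 12/35z²
  so R(z) = 1 + z + 12/35z².

Find x<0 with |R(x)|<1.
x=-1.33: |R|=0.2765
R=1: x+12/35x²=0 ⇒ x=−35/12=-2.9167; min R=1−1/(4·12/35)=0.2708>−1
Confirm numerically:
  x=-2.681: |R|=0.78338 <1
  x=-1.881: |R|=0.33208 <1
  x=-1.610: |R|=0.27872 <1
  x=-3.250: |R|=1.37143 >1
  x=-3.071: |R|=1.16250 >1
  x=-3.016: |R|=1.10272 >1
So |R|<1 on (-2.9167, 0).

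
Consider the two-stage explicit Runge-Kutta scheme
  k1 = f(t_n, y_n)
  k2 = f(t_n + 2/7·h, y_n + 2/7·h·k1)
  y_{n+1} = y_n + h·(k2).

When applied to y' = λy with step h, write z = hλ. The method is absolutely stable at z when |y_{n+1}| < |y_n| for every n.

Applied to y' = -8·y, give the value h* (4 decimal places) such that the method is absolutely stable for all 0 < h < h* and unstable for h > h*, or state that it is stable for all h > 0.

With y'=λy (z=hλ):
  k1=λy_n ⇒ h·k1=z·y_n;  k2=λ(1+2/7z)y_n ⇒ h·k2=z(1+2/7z)y_n
  y_{n+1}/y_n = 1 + z(1+2/7z) = 1 + z + 2/7z²
  ⇒ R(z) = 1 + z + 2/7z².

Solve |R(x)|<1 on ℝ⁻.
x=-1.65: |R|=0.1279
R=1: x+2/7x²=0 ⇒ x=−7/2=-3.5000; min R=1−1/(4·2/7)=0.1250>−1
Confirm numerically:
  x=-2.615: |R|=0.33878 <1
  x=-2.290: |R|=0.20831 <1
  x=-1.732: |R|=0.12509 <1
  x=-1.605: |R|=0.13101 <1
  x=-4.051: |R|=1.63774 >1
  x=-3.997: |R|=1.56757 >1
  x=-3.726: |R|=1.24059 >1
Stable set (-3.5000, 0).

(-3.5000,0); λ=-8 ⇒ h* = (7/2)/8 = 0.4375.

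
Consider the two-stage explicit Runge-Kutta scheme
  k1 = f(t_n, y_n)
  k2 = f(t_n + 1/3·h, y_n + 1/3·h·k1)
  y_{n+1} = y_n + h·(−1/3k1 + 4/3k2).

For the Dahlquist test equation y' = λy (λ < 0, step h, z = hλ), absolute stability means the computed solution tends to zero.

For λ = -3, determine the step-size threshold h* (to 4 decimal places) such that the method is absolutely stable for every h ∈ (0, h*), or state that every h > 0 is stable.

(-2.2500,0); λ=-3 ⇒ h* = (9/4)/3 = 0.7500.

On y'=λy, z=hλ:
  k1=λy_n ⇒ h·k1=z·y_n;  k2=λ(1+1/3z)y_n ⇒ h·k2=z(1+1/3z)y_n
  y_{n+1}/y_n = 1 − 1/3z + 4/3z(1+1/3z) = 1 + z + 4/9z²
  R(z) = 1 + z + 4/9z².

Need |R(x)|<1, x<0.
x=-0.6: |R|=0.5600
R=1: x+4/9x²=0 ⇒ x=−9/4=-2.2500; min R=1−1/(4·4/9)=0.4375>−1
Confirm numerically:
  x=-2.210: |R|=0.96071 <1
  x=-2.164: |R|=0.91729 <1
  x=-1.125: |R|=0.43750 <1
  x=-2.809: |R|=1.69788 >1
  x=-2.727: |R|=1.57812 >1
  x=-2.481: |R|=1.25472 >1
Stable set (-2.2500, 0).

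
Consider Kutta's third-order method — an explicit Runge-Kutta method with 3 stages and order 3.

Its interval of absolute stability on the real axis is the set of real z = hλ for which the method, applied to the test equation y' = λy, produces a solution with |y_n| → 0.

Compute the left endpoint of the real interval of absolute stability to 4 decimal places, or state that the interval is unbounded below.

z* = -2.5127.

Set f=λy, z=hλ:
  order 3, 3-stage ⇒ R(z)=1+z+z^2/2+z^3/6
  (e.g. R(-1.37)=0.13989, |R|=0.13989)

Solve |R(x)|<1 on ℝ⁻.
x=-1.37: |R|=0.1399
|R(-2.04)|=0.3741 |R(-1.57)|=0.0175 |R(-0.91)|=0.3785
Bisect:
  x_lo=-3.0085 |R|=2.0214  x_hi=-0.0761 |R|=0.9267
  mid=-1.54234 |R|=0.03558 →hi
  mid=-2.27544 |R|=0.65019 →hi
  mid=-2.64199 |R|=1.22550 →lo
  mid=-2.45871 |R|=0.91334 →hi
  mid=-2.55035 |R|=1.06291 →lo
  mid=-2.50453 |R|=0.98655 →hi
  mid=-2.52744 |R|=1.02433 →lo
  ...
  [-2.51276,-2.51259] ⇒ x*=-2.5127
Interval (-2.5127, 0).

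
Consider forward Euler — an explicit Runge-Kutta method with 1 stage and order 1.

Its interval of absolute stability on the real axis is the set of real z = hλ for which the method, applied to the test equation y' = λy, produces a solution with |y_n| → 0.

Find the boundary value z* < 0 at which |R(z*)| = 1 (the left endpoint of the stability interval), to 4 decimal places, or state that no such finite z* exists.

Test eqn y'=λy, z=hλ:
  order 1, 1-stage ⇒ R(z)=1+z
  (e.g. R(-1.64)=-0.64000, |R|=0.64000)

Solve |R(x)|<1 on ℝ⁻.
x=-1.64: |R|=0.6400
|R(-1.72)|=0.7200 |R(-1.34)|=0.3400 |R(-1.32)|=0.3200
Bisect:
  x_lo=-2.7155 |R|=1.7155  x_hi=-0.0991 |R|=0.9009
  mid=-1.40728 |R|=0.40728 →hi
  mid=-2.06138 |R|=1.06138 →lo
  mid=-1.73433 |R|=0.73433 →hi
  mid=-1.89786 |R|=0.89786 →hi
  mid=-1.97962 |R|=0.97962 →hi
  mid=-2.02050 |R|=1.02050 →lo
  mid=-2.00006 |R|=1.00006 →lo
  mid=-1.98984 |R|=0.98984 →hi
  mid=-1.99495 |R|=0.99495 →hi
  mid=-1.99750 |R|=0.99750 →hi
  ...
  [-2.00006,-1.99990] ⇒ x*=-2.0000
So |R|<1 on (-2.0000, 0).

z* = -2.0000.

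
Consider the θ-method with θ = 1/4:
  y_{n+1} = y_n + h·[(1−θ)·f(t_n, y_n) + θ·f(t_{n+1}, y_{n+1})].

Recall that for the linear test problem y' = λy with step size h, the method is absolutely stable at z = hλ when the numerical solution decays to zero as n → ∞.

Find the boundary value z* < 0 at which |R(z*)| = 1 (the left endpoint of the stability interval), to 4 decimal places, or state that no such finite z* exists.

z* = -4.0000.

With y'=λy (z=hλ):
  y_{n+1} = y_n + z·[3/4·y_n + 1/4·y_{n+1}] ⇒ (1 − 1/4z)y_{n+1} = (1 + 3/4z)y_n
  R(z) = (1 + 3/4z)/(1 − 1/4z).

Solve |R(x)|<1 on ℝ⁻.
x=-1.8: |R|=0.2414
R=−1: 1+3/4x = −1+1/4x ⇒ -1/2x=2 ⇒ x=2/(-1/2)=-4.0000
Confirm numerically:
  x=-3.189: |R|=0.77438 <1
  x=-2.821: |R|=0.65430 <1
  x=-1.982: |R|=0.32531 <1
  x=-1.639: |R|=0.16262 <1
  x=-4.551: |R|=1.12887 >1
  x=-4.346: |R|=1.08291 >1
  x=-4.140: |R|=1.03440 >1
Stable set (-4.0000, 0).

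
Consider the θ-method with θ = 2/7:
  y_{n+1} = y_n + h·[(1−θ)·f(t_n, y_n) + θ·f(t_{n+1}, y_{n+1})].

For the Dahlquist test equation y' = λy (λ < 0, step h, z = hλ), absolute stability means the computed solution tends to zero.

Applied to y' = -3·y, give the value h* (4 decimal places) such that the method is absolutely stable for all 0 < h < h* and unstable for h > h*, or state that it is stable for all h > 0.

(-4.6667,0); λ=-3 ⇒ h* = (14/3)/3 = 1.5556.

Test eqn y'=λy, z=hλ:
  y_{n+1} = y_n + z·[5/7·y_n + 2/7·y_{n+1}] ⇒ (1 − 2/7z)y_{n+1} = (1 + 5/7z)y_n
  ⇒ R(z) = (1 + 5/7z)/(1 − 2/7z).

Find x<0 with |R(x)|<1.
x=-0.31: |R|=0.7152
R=−1: 1+5/7x = −1+2/7x ⇒ -3/7x=2 ⇒ x=2/(-3/7)=-4.6667
Confirm numerically:
  x=-4.578: |R|=0.98354 <1
  x=-4.327: |R|=0.93490 <1
  x=-3.025: |R|=0.62261 <1
  x=-2.038: |R|=0.28801 <1
  x=-5.084: |R|=1.07293 >1
  x=-4.791: |R|=1.02249 >1
So |R|<1 on (-4.6667, 0).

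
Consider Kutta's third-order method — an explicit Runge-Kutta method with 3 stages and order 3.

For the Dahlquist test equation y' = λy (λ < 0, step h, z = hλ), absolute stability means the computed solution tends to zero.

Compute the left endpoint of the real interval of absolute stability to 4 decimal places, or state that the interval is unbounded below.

z* = -2.5127.

With y'=λy (z=hλ):
  order 3, 3-stage ⇒ R(z)=1+z+z^2/2+z^3/6
  (e.g. R(-1.49)=0.06873, |R|=0.06873)

Need |R(x)|<1, x<0.
x=-1.49: |R|=0.0687
|R(-2.56)|=1.0794 |R(-2.16)|=0.5068 |R(-1.24)|=0.2110
Bisect:
  x_lo=-3.3988 |R|=3.1667  x_hi=-0.3848 |R|=0.6797
  mid=-1.89182 |R|=0.23080 →hi
  mid=-2.64532 |R|=1.23166 →lo
  mid=-2.26857 |R|=0.64120 →hi
  mid=-2.45694 |R|=0.91058 →hi
  mid=-2.55113 |R|=1.06424 →lo
  mid=-2.50404 |R|=0.98574 →hi
  mid=-2.52758 |R|=1.02457 →lo
  mid=-2.51581 |R|=1.00505 →lo
  mid=-2.50992 |R|=0.99537 →hi
  ...
  [-2.51287,-2.51268] ⇒ x*=-2.5127
Stable set (-2.5127, 0).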